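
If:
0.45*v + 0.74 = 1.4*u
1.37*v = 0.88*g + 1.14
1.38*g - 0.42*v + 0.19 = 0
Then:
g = 0.14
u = 0.83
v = 0.92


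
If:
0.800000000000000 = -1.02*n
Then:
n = -0.78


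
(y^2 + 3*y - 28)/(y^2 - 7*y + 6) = (y^2 + 3*y - 28)/(y^2 - 7*y + 6)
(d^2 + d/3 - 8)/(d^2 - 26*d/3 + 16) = (d + 3)/(d - 6)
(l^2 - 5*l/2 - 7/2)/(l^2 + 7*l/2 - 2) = (2*l^2 - 5*l - 7)/(2*l^2 + 7*l - 4)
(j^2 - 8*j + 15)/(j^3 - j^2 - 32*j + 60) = (j - 3)/(j^2 + 4*j - 12)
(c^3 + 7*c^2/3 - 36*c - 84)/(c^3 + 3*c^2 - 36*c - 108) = (c + 7/3)/(c + 3)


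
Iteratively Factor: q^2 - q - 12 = (q + 3)*(q - 4)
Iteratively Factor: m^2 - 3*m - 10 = (m - 5)*(m + 2)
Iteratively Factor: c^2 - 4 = (c + 2)*(c - 2)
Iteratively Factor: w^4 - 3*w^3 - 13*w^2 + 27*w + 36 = (w - 3)*(w^3 - 13*w - 12) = (w - 3)*(w + 1)*(w^2 - w - 12) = (w - 3)*(w + 1)*(w + 3)*(w - 4)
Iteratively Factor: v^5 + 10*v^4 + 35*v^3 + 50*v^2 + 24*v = (v + 4)*(v^4 + 6*v^3 + 11*v^2 + 6*v) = (v + 1)*(v + 4)*(v^3 + 5*v^2 + 6*v) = v*(v + 1)*(v + 4)*(v^2 + 5*v + 6) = v*(v + 1)*(v + 3)*(v + 4)*(v + 2)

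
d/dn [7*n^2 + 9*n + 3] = 14*n + 9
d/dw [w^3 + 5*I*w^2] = w*(3*w + 10*I)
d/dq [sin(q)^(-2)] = -2*cos(q)/sin(q)^3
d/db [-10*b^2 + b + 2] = 1 - 20*b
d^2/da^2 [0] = 0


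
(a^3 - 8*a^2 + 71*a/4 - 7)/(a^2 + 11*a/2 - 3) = (a^2 - 15*a/2 + 14)/(a + 6)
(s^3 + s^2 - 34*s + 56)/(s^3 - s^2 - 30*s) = (-s^3 - s^2 + 34*s - 56)/(s*(-s^2 + s + 30))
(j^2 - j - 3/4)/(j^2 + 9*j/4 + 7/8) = 2*(2*j - 3)/(4*j + 7)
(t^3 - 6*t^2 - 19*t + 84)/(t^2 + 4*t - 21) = (t^2 - 3*t - 28)/(t + 7)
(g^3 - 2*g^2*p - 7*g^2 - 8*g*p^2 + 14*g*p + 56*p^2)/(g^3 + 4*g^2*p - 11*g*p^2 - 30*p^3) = (-g^2 + 4*g*p + 7*g - 28*p)/(-g^2 - 2*g*p + 15*p^2)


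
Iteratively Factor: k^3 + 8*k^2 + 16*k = (k + 4)*(k^2 + 4*k) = k*(k + 4)*(k + 4)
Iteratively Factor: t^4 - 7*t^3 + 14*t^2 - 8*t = (t - 2)*(t^3 - 5*t^2 + 4*t) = (t - 4)*(t - 2)*(t^2 - t) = t*(t - 4)*(t - 2)*(t - 1)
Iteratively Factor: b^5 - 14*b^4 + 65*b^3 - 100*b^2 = (b - 5)*(b^4 - 9*b^3 + 20*b^2) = b*(b - 5)*(b^3 - 9*b^2 + 20*b) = b*(b - 5)*(b - 4)*(b^2 - 5*b) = b*(b - 5)^2*(b - 4)*(b)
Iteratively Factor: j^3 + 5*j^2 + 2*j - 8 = (j + 4)*(j^2 + j - 2) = (j - 1)*(j + 4)*(j + 2)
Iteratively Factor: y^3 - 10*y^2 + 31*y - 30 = (y - 5)*(y^2 - 5*y + 6) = (y - 5)*(y - 3)*(y - 2)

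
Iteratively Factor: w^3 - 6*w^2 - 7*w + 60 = (w + 3)*(w^2 - 9*w + 20) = (w - 4)*(w + 3)*(w - 5)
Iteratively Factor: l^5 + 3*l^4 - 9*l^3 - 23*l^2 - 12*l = (l + 1)*(l^4 + 2*l^3 - 11*l^2 - 12*l) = (l + 1)^2*(l^3 + l^2 - 12*l) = l*(l + 1)^2*(l^2 + l - 12) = l*(l + 1)^2*(l + 4)*(l - 3)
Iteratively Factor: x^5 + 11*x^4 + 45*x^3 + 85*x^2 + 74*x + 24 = (x + 1)*(x^4 + 10*x^3 + 35*x^2 + 50*x + 24) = (x + 1)^2*(x^3 + 9*x^2 + 26*x + 24) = (x + 1)^2*(x + 4)*(x^2 + 5*x + 6) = (x + 1)^2*(x + 2)*(x + 4)*(x + 3)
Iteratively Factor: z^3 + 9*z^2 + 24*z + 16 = (z + 4)*(z^2 + 5*z + 4) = (z + 4)^2*(z + 1)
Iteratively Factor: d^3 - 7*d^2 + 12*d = (d - 4)*(d^2 - 3*d) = d*(d - 4)*(d - 3)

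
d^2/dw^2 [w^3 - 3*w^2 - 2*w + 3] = 6*w - 6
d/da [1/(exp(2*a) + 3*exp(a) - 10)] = (-2*exp(a) - 3)*exp(a)/(exp(2*a) + 3*exp(a) - 10)^2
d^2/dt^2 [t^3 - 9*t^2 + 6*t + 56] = 6*t - 18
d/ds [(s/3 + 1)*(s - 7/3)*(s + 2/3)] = s^2 + 8*s/9 - 59/27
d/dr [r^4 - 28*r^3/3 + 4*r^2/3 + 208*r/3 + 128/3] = 4*r^3 - 28*r^2 + 8*r/3 + 208/3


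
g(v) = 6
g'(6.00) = 0.00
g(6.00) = 6.00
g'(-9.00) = 0.00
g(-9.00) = 6.00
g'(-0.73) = 0.00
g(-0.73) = 6.00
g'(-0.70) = 0.00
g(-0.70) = 6.00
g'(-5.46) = 0.00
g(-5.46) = 6.00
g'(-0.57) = 0.00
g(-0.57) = 6.00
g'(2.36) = 0.00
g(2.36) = 6.00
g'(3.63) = 0.00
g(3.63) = 6.00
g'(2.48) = 0.00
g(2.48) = 6.00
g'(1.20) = 0.00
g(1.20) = 6.00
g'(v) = 0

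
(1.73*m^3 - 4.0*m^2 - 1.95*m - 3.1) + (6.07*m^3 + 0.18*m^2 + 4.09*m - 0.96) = 7.8*m^3 - 3.82*m^2 + 2.14*m - 4.06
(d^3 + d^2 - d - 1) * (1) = d^3 + d^2 - d - 1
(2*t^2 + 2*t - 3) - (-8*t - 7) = 2*t^2 + 10*t + 4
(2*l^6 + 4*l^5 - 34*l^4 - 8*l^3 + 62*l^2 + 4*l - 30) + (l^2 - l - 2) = 2*l^6 + 4*l^5 - 34*l^4 - 8*l^3 + 63*l^2 + 3*l - 32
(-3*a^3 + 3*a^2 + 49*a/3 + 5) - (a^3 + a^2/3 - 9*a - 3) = -4*a^3 + 8*a^2/3 + 76*a/3 + 8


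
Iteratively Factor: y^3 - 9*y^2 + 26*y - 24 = (y - 2)*(y^2 - 7*y + 12) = (y - 3)*(y - 2)*(y - 4)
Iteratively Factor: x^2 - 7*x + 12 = (x - 3)*(x - 4)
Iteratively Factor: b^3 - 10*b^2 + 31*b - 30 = (b - 3)*(b^2 - 7*b + 10) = (b - 3)*(b - 2)*(b - 5)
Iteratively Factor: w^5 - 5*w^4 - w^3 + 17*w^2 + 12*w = (w - 4)*(w^4 - w^3 - 5*w^2 - 3*w) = (w - 4)*(w + 1)*(w^3 - 2*w^2 - 3*w) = (w - 4)*(w - 3)*(w + 1)*(w^2 + w) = (w - 4)*(w - 3)*(w + 1)^2*(w)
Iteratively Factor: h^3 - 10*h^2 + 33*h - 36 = (h - 4)*(h^2 - 6*h + 9) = (h - 4)*(h - 3)*(h - 3)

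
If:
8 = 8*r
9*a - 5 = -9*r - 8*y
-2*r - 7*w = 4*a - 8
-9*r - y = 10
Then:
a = 148/9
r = 1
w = -538/63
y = -19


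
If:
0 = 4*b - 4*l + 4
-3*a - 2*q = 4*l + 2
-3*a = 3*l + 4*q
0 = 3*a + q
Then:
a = -2/9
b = -5/3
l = -2/3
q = 2/3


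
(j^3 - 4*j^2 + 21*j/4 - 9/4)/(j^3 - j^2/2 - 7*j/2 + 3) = (j - 3/2)/(j + 2)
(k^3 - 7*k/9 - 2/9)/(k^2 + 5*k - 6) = (k^2 + k + 2/9)/(k + 6)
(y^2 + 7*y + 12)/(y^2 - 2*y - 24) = (y + 3)/(y - 6)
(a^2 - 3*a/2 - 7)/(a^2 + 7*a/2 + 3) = (2*a - 7)/(2*a + 3)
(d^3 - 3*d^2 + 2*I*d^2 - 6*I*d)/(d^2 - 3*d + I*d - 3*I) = d*(d + 2*I)/(d + I)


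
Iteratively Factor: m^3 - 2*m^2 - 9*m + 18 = (m + 3)*(m^2 - 5*m + 6) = (m - 3)*(m + 3)*(m - 2)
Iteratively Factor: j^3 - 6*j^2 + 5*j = (j - 5)*(j^2 - j) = (j - 5)*(j - 1)*(j)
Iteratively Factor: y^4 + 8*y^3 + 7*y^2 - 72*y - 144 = (y + 4)*(y^3 + 4*y^2 - 9*y - 36) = (y + 3)*(y + 4)*(y^2 + y - 12) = (y - 3)*(y + 3)*(y + 4)*(y + 4)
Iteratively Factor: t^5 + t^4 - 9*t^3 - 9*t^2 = (t)*(t^4 + t^3 - 9*t^2 - 9*t) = t*(t + 3)*(t^3 - 2*t^2 - 3*t) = t*(t + 1)*(t + 3)*(t^2 - 3*t) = t*(t - 3)*(t + 1)*(t + 3)*(t)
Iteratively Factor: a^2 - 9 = (a + 3)*(a - 3)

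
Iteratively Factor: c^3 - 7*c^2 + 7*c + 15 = (c - 5)*(c^2 - 2*c - 3) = (c - 5)*(c + 1)*(c - 3)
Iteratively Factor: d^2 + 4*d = (d + 4)*(d)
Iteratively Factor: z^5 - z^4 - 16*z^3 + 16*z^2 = (z)*(z^4 - z^3 - 16*z^2 + 16*z) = z*(z - 1)*(z^3 - 16*z) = z*(z - 4)*(z - 1)*(z^2 + 4*z) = z*(z - 4)*(z - 1)*(z + 4)*(z)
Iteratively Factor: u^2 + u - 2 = (u - 1)*(u + 2)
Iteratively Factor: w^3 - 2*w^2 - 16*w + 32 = (w - 4)*(w^2 + 2*w - 8) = (w - 4)*(w + 4)*(w - 2)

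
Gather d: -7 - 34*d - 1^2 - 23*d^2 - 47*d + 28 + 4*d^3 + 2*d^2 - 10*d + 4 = 4*d^3 - 21*d^2 - 91*d + 24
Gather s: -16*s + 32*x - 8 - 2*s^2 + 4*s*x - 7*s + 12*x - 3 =-2*s^2 + s*(4*x - 23) + 44*x - 11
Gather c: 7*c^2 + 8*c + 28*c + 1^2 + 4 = 7*c^2 + 36*c + 5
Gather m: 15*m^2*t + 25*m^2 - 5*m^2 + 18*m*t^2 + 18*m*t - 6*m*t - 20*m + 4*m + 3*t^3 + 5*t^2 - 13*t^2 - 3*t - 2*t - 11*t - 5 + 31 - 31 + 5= m^2*(15*t + 20) + m*(18*t^2 + 12*t - 16) + 3*t^3 - 8*t^2 - 16*t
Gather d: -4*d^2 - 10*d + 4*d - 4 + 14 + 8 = -4*d^2 - 6*d + 18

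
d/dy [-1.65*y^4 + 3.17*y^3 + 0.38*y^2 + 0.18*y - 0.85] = -6.6*y^3 + 9.51*y^2 + 0.76*y + 0.18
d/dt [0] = 0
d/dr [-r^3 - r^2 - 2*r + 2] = -3*r^2 - 2*r - 2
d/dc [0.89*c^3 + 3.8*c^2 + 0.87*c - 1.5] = 2.67*c^2 + 7.6*c + 0.87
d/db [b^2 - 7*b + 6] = 2*b - 7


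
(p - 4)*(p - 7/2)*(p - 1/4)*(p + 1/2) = p^4 - 29*p^3/4 + 12*p^2 + 71*p/16 - 7/4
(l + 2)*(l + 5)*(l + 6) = l^3 + 13*l^2 + 52*l + 60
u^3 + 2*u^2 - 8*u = u*(u - 2)*(u + 4)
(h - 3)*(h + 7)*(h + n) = h^3 + h^2*n + 4*h^2 + 4*h*n - 21*h - 21*n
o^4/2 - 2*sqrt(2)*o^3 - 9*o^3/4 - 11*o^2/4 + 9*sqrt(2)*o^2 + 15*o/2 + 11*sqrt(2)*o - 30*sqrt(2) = (o/2 + 1)*(o - 5)*(o - 3/2)*(o - 4*sqrt(2))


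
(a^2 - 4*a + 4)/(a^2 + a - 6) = (a - 2)/(a + 3)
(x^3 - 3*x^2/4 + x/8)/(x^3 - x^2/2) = (x - 1/4)/x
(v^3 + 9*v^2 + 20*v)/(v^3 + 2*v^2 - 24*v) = (v^2 + 9*v + 20)/(v^2 + 2*v - 24)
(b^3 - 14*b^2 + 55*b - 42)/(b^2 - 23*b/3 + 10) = 3*(b^2 - 8*b + 7)/(3*b - 5)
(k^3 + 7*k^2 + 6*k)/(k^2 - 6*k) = (k^2 + 7*k + 6)/(k - 6)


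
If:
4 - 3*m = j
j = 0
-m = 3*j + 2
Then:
No Solution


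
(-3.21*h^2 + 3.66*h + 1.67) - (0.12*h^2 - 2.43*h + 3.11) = -3.33*h^2 + 6.09*h - 1.44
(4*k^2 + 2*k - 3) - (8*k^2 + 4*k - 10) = -4*k^2 - 2*k + 7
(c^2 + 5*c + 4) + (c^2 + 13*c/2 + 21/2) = 2*c^2 + 23*c/2 + 29/2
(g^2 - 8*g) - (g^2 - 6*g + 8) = -2*g - 8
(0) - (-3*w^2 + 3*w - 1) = 3*w^2 - 3*w + 1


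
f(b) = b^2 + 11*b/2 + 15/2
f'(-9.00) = -12.50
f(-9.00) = 39.00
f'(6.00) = 17.50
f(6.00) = 76.50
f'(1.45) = 8.40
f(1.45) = 17.58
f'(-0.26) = 4.98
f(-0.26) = 6.14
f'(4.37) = 14.24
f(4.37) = 50.63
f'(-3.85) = -2.20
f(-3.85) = 1.15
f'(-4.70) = -3.90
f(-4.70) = 3.74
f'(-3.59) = -1.68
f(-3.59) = 0.64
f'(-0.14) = 5.22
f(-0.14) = 6.75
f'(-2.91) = -0.32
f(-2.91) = -0.04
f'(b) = 2*b + 11/2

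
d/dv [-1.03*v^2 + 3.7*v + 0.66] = 3.7 - 2.06*v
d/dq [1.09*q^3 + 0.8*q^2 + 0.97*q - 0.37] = 3.27*q^2 + 1.6*q + 0.97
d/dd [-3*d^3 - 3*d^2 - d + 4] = -9*d^2 - 6*d - 1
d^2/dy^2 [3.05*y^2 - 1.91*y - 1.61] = 6.10000000000000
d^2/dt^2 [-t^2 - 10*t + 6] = -2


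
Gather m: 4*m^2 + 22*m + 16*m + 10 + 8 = 4*m^2 + 38*m + 18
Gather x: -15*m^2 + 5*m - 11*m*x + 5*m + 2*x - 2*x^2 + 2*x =-15*m^2 + 10*m - 2*x^2 + x*(4 - 11*m)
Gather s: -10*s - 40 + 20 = -10*s - 20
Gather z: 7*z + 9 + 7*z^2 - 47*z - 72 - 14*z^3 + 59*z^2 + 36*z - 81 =-14*z^3 + 66*z^2 - 4*z - 144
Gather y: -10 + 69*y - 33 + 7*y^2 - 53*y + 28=7*y^2 + 16*y - 15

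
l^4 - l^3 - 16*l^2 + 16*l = l*(l - 4)*(l - 1)*(l + 4)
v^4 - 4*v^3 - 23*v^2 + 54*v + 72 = (v - 6)*(v - 3)*(v + 1)*(v + 4)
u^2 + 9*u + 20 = (u + 4)*(u + 5)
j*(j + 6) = j^2 + 6*j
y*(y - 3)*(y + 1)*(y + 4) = y^4 + 2*y^3 - 11*y^2 - 12*y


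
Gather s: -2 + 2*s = 2*s - 2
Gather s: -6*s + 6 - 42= -6*s - 36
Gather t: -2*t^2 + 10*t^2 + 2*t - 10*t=8*t^2 - 8*t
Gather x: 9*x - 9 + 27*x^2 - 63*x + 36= 27*x^2 - 54*x + 27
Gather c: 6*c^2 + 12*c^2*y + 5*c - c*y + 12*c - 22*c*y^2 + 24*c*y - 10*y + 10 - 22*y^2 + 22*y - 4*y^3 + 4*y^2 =c^2*(12*y + 6) + c*(-22*y^2 + 23*y + 17) - 4*y^3 - 18*y^2 + 12*y + 10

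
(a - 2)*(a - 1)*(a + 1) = a^3 - 2*a^2 - a + 2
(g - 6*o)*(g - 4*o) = g^2 - 10*g*o + 24*o^2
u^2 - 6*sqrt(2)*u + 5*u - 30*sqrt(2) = (u + 5)*(u - 6*sqrt(2))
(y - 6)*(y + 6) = y^2 - 36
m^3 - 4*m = m*(m - 2)*(m + 2)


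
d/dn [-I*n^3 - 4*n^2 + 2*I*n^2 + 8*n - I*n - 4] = -3*I*n^2 - 4*n*(2 - I) + 8 - I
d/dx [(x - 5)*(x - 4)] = 2*x - 9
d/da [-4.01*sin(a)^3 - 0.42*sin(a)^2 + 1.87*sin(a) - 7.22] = (-12.03*sin(a)^2 - 0.84*sin(a) + 1.87)*cos(a)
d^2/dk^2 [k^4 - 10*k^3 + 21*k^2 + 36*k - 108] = 12*k^2 - 60*k + 42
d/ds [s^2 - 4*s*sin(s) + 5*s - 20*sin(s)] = -4*s*cos(s) + 2*s - 4*sin(s) - 20*cos(s) + 5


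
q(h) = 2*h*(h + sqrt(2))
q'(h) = 4*h + 2*sqrt(2)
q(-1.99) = 2.29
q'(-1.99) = -5.13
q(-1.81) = 1.43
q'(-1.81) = -4.41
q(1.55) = 9.19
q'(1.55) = 9.03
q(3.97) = 42.75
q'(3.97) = 18.71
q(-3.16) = 11.03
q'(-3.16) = -9.81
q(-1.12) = -0.66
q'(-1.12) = -1.65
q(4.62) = 55.76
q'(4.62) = 21.31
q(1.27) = 6.82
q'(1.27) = 7.91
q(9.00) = 187.46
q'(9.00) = 38.83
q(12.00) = 321.94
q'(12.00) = 50.83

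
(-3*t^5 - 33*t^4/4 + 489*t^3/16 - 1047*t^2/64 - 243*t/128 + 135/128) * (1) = -3*t^5 - 33*t^4/4 + 489*t^3/16 - 1047*t^2/64 - 243*t/128 + 135/128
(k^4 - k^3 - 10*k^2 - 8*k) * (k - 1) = k^5 - 2*k^4 - 9*k^3 + 2*k^2 + 8*k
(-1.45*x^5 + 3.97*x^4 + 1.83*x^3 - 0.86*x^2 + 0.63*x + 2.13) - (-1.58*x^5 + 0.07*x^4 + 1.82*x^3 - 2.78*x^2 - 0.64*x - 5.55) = 0.13*x^5 + 3.9*x^4 + 0.01*x^3 + 1.92*x^2 + 1.27*x + 7.68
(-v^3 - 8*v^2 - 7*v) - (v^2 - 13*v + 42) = -v^3 - 9*v^2 + 6*v - 42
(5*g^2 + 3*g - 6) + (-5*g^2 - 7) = 3*g - 13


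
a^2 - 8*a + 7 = (a - 7)*(a - 1)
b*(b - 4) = b^2 - 4*b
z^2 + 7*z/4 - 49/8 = (z - 7/4)*(z + 7/2)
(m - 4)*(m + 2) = m^2 - 2*m - 8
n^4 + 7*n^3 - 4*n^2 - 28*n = n*(n - 2)*(n + 2)*(n + 7)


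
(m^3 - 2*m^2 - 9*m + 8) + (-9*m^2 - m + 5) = m^3 - 11*m^2 - 10*m + 13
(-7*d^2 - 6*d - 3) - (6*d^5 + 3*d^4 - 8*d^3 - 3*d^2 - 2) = -6*d^5 - 3*d^4 + 8*d^3 - 4*d^2 - 6*d - 1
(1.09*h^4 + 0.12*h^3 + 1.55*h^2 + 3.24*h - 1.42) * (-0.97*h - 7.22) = -1.0573*h^5 - 7.9862*h^4 - 2.3699*h^3 - 14.3338*h^2 - 22.0154*h + 10.2524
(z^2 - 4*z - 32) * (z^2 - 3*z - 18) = z^4 - 7*z^3 - 38*z^2 + 168*z + 576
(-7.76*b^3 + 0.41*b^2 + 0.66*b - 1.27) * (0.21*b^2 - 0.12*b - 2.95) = -1.6296*b^5 + 1.0173*b^4 + 22.9814*b^3 - 1.5554*b^2 - 1.7946*b + 3.7465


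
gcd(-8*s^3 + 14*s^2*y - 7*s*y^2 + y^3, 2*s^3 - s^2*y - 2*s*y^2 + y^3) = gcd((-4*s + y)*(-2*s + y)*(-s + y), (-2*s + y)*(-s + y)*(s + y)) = 2*s^2 - 3*s*y + y^2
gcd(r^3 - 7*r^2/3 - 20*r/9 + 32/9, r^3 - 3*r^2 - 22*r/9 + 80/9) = r - 8/3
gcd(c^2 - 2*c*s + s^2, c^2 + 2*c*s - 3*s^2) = -c + s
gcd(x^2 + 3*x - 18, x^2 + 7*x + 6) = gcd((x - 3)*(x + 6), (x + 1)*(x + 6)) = x + 6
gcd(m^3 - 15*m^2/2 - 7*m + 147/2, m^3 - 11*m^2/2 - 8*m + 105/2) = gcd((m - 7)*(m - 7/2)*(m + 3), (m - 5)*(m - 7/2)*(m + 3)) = m^2 - m/2 - 21/2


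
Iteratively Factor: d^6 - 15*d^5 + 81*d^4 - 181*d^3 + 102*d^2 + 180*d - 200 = (d + 1)*(d^5 - 16*d^4 + 97*d^3 - 278*d^2 + 380*d - 200) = (d - 5)*(d + 1)*(d^4 - 11*d^3 + 42*d^2 - 68*d + 40) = (d - 5)*(d - 2)*(d + 1)*(d^3 - 9*d^2 + 24*d - 20) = (d - 5)*(d - 2)^2*(d + 1)*(d^2 - 7*d + 10) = (d - 5)*(d - 2)^3*(d + 1)*(d - 5)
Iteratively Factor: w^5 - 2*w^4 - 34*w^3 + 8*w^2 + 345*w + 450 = (w - 5)*(w^4 + 3*w^3 - 19*w^2 - 87*w - 90) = (w - 5)^2*(w^3 + 8*w^2 + 21*w + 18) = (w - 5)^2*(w + 3)*(w^2 + 5*w + 6) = (w - 5)^2*(w + 2)*(w + 3)*(w + 3)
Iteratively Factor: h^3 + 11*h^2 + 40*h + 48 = (h + 4)*(h^2 + 7*h + 12) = (h + 3)*(h + 4)*(h + 4)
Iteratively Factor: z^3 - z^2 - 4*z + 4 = (z - 1)*(z^2 - 4) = (z - 1)*(z + 2)*(z - 2)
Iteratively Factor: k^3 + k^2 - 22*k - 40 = (k - 5)*(k^2 + 6*k + 8) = (k - 5)*(k + 2)*(k + 4)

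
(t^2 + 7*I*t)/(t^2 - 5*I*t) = (t + 7*I)/(t - 5*I)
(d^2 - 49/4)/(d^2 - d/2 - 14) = (d - 7/2)/(d - 4)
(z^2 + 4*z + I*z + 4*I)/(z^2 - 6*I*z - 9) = (z^2 + z*(4 + I) + 4*I)/(z^2 - 6*I*z - 9)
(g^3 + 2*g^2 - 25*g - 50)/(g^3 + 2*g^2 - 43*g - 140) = (g^2 - 3*g - 10)/(g^2 - 3*g - 28)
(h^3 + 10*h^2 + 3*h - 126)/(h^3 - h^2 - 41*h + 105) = (h + 6)/(h - 5)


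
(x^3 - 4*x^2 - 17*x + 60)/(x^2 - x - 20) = x - 3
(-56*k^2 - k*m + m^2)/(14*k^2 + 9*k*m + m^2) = (-8*k + m)/(2*k + m)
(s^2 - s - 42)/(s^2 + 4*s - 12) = (s - 7)/(s - 2)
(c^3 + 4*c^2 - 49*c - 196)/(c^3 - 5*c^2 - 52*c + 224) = (c^2 - 3*c - 28)/(c^2 - 12*c + 32)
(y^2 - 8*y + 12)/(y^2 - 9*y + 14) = (y - 6)/(y - 7)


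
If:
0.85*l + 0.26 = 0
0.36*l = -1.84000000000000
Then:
No Solution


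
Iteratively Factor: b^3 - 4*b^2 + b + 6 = (b - 2)*(b^2 - 2*b - 3) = (b - 3)*(b - 2)*(b + 1)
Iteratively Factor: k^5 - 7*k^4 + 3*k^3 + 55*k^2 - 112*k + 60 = (k - 2)*(k^4 - 5*k^3 - 7*k^2 + 41*k - 30) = (k - 2)^2*(k^3 - 3*k^2 - 13*k + 15) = (k - 2)^2*(k - 1)*(k^2 - 2*k - 15) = (k - 2)^2*(k - 1)*(k + 3)*(k - 5)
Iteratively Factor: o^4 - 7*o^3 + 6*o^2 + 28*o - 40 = (o - 2)*(o^3 - 5*o^2 - 4*o + 20) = (o - 2)^2*(o^2 - 3*o - 10) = (o - 2)^2*(o + 2)*(o - 5)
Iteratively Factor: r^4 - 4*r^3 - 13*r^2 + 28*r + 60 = (r - 5)*(r^3 + r^2 - 8*r - 12) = (r - 5)*(r + 2)*(r^2 - r - 6) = (r - 5)*(r + 2)^2*(r - 3)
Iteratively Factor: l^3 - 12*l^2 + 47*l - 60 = (l - 3)*(l^2 - 9*l + 20) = (l - 4)*(l - 3)*(l - 5)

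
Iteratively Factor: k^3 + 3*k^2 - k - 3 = (k - 1)*(k^2 + 4*k + 3) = (k - 1)*(k + 1)*(k + 3)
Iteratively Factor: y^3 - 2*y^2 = (y)*(y^2 - 2*y) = y*(y - 2)*(y)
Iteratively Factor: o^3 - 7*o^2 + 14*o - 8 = (o - 2)*(o^2 - 5*o + 4) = (o - 2)*(o - 1)*(o - 4)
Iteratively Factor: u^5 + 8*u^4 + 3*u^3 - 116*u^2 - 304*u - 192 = (u + 1)*(u^4 + 7*u^3 - 4*u^2 - 112*u - 192) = (u - 4)*(u + 1)*(u^3 + 11*u^2 + 40*u + 48) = (u - 4)*(u + 1)*(u + 4)*(u^2 + 7*u + 12) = (u - 4)*(u + 1)*(u + 3)*(u + 4)*(u + 4)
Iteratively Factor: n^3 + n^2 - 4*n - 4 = (n + 1)*(n^2 - 4) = (n + 1)*(n + 2)*(n - 2)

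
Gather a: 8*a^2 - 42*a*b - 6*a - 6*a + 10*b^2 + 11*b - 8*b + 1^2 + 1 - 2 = 8*a^2 + a*(-42*b - 12) + 10*b^2 + 3*b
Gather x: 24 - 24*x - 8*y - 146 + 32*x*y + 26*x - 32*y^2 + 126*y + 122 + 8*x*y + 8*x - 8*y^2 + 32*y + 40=x*(40*y + 10) - 40*y^2 + 150*y + 40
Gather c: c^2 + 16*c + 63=c^2 + 16*c + 63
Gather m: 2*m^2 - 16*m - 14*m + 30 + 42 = 2*m^2 - 30*m + 72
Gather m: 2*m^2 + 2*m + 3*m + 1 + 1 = 2*m^2 + 5*m + 2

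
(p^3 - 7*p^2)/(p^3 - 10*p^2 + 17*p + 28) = p^2/(p^2 - 3*p - 4)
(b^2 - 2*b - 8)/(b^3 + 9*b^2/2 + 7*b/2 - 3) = 2*(b - 4)/(2*b^2 + 5*b - 3)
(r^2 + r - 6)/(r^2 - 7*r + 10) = (r + 3)/(r - 5)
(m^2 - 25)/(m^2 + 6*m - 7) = (m^2 - 25)/(m^2 + 6*m - 7)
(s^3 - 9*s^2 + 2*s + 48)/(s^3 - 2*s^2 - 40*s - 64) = (s - 3)/(s + 4)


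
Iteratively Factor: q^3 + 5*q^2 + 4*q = (q + 1)*(q^2 + 4*q) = (q + 1)*(q + 4)*(q)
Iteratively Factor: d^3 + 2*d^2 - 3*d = (d + 3)*(d^2 - d) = (d - 1)*(d + 3)*(d)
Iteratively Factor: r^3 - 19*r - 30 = (r + 3)*(r^2 - 3*r - 10) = (r + 2)*(r + 3)*(r - 5)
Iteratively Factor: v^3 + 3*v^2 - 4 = (v + 2)*(v^2 + v - 2) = (v + 2)^2*(v - 1)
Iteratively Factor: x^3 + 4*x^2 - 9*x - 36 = (x + 4)*(x^2 - 9) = (x - 3)*(x + 4)*(x + 3)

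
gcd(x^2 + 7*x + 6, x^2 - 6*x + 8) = 1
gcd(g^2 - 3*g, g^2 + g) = g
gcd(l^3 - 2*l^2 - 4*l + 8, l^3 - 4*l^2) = 1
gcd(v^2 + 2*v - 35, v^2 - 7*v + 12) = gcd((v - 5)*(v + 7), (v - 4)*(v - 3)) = 1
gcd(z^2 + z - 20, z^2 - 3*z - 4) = z - 4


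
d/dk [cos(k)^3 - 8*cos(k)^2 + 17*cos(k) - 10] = (-3*cos(k)^2 + 16*cos(k) - 17)*sin(k)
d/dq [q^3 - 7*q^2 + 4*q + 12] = 3*q^2 - 14*q + 4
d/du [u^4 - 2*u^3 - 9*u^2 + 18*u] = 4*u^3 - 6*u^2 - 18*u + 18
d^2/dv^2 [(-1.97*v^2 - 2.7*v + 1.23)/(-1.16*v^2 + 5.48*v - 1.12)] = (32.312032*v^3 - 25.287072*v^2 + 25.866144*v - 32.593376)/(1.560896*v^6 - 22.121664*v^5 + 109.027008*v^4 - 207.284288*v^3 + 105.267456*v^2 - 20.622336*v + 1.404928)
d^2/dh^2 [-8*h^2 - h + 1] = -16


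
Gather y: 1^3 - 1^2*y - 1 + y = 0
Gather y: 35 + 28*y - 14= 28*y + 21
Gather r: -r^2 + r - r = -r^2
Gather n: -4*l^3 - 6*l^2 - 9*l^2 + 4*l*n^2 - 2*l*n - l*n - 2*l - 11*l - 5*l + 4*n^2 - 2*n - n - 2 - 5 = -4*l^3 - 15*l^2 - 18*l + n^2*(4*l + 4) + n*(-3*l - 3) - 7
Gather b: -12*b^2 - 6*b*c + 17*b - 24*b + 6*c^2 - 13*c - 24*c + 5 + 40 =-12*b^2 + b*(-6*c - 7) + 6*c^2 - 37*c + 45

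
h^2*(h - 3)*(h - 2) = h^4 - 5*h^3 + 6*h^2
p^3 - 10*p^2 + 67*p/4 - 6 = (p - 8)*(p - 3/2)*(p - 1/2)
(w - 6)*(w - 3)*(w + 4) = w^3 - 5*w^2 - 18*w + 72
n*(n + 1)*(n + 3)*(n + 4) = n^4 + 8*n^3 + 19*n^2 + 12*n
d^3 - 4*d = d*(d - 2)*(d + 2)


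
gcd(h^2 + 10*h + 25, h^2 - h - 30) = h + 5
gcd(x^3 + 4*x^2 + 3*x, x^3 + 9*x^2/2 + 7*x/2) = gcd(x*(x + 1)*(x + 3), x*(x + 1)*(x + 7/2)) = x^2 + x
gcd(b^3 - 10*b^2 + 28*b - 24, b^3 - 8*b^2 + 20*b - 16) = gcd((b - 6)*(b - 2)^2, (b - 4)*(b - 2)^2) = b^2 - 4*b + 4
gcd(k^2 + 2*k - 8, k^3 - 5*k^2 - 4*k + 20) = k - 2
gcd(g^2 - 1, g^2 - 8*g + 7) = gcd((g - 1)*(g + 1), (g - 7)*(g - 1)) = g - 1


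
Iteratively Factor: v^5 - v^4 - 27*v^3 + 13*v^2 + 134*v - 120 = (v - 1)*(v^4 - 27*v^2 - 14*v + 120) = (v - 5)*(v - 1)*(v^3 + 5*v^2 - 2*v - 24) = (v - 5)*(v - 1)*(v + 3)*(v^2 + 2*v - 8) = (v - 5)*(v - 1)*(v + 3)*(v + 4)*(v - 2)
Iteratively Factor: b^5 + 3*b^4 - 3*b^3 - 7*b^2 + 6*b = (b + 2)*(b^4 + b^3 - 5*b^2 + 3*b) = (b - 1)*(b + 2)*(b^3 + 2*b^2 - 3*b) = (b - 1)^2*(b + 2)*(b^2 + 3*b) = b*(b - 1)^2*(b + 2)*(b + 3)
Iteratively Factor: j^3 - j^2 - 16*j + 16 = (j - 4)*(j^2 + 3*j - 4) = (j - 4)*(j - 1)*(j + 4)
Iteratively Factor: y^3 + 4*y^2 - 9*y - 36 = (y - 3)*(y^2 + 7*y + 12) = (y - 3)*(y + 3)*(y + 4)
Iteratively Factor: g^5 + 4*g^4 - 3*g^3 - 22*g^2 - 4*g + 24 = (g + 3)*(g^4 + g^3 - 6*g^2 - 4*g + 8) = (g + 2)*(g + 3)*(g^3 - g^2 - 4*g + 4) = (g + 2)^2*(g + 3)*(g^2 - 3*g + 2) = (g - 2)*(g + 2)^2*(g + 3)*(g - 1)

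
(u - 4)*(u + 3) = u^2 - u - 12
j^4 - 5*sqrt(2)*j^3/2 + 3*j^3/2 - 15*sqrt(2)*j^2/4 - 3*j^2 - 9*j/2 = j*(j + 3/2)*(j - 3*sqrt(2))*(j + sqrt(2)/2)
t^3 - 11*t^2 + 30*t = t*(t - 6)*(t - 5)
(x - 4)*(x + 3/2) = x^2 - 5*x/2 - 6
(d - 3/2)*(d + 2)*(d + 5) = d^3 + 11*d^2/2 - d/2 - 15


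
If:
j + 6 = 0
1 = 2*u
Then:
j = -6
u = 1/2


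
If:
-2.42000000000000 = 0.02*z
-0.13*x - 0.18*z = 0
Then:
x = 167.54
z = -121.00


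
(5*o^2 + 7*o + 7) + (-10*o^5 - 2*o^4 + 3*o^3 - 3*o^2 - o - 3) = -10*o^5 - 2*o^4 + 3*o^3 + 2*o^2 + 6*o + 4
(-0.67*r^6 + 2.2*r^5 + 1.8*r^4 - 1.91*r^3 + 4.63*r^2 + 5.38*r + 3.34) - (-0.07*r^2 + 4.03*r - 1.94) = -0.67*r^6 + 2.2*r^5 + 1.8*r^4 - 1.91*r^3 + 4.7*r^2 + 1.35*r + 5.28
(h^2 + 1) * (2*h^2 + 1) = 2*h^4 + 3*h^2 + 1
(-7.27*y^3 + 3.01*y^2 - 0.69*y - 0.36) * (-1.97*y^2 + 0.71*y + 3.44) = 14.3219*y^5 - 11.0914*y^4 - 21.5124*y^3 + 10.5737*y^2 - 2.6292*y - 1.2384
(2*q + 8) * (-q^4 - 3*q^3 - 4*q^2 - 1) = -2*q^5 - 14*q^4 - 32*q^3 - 32*q^2 - 2*q - 8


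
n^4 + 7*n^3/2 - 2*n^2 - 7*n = n*(n + 7/2)*(n - sqrt(2))*(n + sqrt(2))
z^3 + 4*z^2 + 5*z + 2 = (z + 1)^2*(z + 2)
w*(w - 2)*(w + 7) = w^3 + 5*w^2 - 14*w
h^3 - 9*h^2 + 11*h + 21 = (h - 7)*(h - 3)*(h + 1)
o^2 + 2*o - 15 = (o - 3)*(o + 5)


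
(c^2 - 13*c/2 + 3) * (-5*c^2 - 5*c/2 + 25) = -5*c^4 + 30*c^3 + 105*c^2/4 - 170*c + 75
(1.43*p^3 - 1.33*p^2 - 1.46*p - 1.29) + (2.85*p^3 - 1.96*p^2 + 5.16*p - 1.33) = 4.28*p^3 - 3.29*p^2 + 3.7*p - 2.62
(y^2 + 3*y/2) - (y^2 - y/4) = 7*y/4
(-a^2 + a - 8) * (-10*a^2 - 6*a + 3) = 10*a^4 - 4*a^3 + 71*a^2 + 51*a - 24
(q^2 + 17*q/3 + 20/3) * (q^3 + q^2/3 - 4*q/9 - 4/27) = q^5 + 6*q^4 + 73*q^3/9 - 4*q^2/9 - 308*q/81 - 80/81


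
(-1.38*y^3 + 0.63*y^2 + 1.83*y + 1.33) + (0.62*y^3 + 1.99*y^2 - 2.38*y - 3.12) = -0.76*y^3 + 2.62*y^2 - 0.55*y - 1.79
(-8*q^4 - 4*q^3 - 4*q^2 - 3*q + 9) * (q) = -8*q^5 - 4*q^4 - 4*q^3 - 3*q^2 + 9*q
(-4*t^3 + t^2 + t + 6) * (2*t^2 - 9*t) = -8*t^5 + 38*t^4 - 7*t^3 + 3*t^2 - 54*t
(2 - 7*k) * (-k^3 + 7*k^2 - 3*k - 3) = 7*k^4 - 51*k^3 + 35*k^2 + 15*k - 6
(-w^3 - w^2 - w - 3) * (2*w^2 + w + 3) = -2*w^5 - 3*w^4 - 6*w^3 - 10*w^2 - 6*w - 9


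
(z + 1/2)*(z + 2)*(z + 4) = z^3 + 13*z^2/2 + 11*z + 4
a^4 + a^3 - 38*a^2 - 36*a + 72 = (a - 6)*(a - 1)*(a + 2)*(a + 6)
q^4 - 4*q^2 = q^2*(q - 2)*(q + 2)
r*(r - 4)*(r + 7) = r^3 + 3*r^2 - 28*r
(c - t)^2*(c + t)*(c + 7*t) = c^4 + 6*c^3*t - 8*c^2*t^2 - 6*c*t^3 + 7*t^4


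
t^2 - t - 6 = (t - 3)*(t + 2)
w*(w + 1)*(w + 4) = w^3 + 5*w^2 + 4*w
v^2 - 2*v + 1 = (v - 1)^2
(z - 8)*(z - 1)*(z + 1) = z^3 - 8*z^2 - z + 8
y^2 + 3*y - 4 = (y - 1)*(y + 4)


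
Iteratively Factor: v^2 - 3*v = (v)*(v - 3)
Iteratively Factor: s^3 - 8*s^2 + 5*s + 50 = (s - 5)*(s^2 - 3*s - 10) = (s - 5)*(s + 2)*(s - 5)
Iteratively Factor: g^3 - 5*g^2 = (g)*(g^2 - 5*g) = g*(g - 5)*(g)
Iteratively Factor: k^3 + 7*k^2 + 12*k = (k)*(k^2 + 7*k + 12) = k*(k + 3)*(k + 4)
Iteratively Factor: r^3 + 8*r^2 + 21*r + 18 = (r + 2)*(r^2 + 6*r + 9) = (r + 2)*(r + 3)*(r + 3)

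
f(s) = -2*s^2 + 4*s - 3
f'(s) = 4 - 4*s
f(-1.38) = -12.33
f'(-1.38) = 9.52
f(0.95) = -1.00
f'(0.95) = 0.20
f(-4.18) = -54.66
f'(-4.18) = 20.72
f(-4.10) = -53.02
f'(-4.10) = 20.40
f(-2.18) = -21.22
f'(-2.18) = 12.72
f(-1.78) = -16.46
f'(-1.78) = 11.12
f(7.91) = -96.50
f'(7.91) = -27.64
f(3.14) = -10.16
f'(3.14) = -8.56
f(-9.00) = -201.00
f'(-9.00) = 40.00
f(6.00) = -51.00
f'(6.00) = -20.00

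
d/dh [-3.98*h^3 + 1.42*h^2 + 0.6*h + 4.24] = -11.94*h^2 + 2.84*h + 0.6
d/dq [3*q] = 3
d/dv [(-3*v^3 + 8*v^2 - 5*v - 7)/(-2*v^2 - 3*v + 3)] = (6*v^4 + 18*v^3 - 61*v^2 + 20*v - 36)/(4*v^4 + 12*v^3 - 3*v^2 - 18*v + 9)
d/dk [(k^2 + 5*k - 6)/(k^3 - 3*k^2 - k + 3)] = (-k^2 - 12*k + 9)/(k^4 - 4*k^3 - 2*k^2 + 12*k + 9)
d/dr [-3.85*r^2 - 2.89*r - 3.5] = -7.7*r - 2.89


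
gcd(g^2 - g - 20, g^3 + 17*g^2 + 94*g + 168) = g + 4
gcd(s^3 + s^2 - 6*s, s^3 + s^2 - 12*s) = s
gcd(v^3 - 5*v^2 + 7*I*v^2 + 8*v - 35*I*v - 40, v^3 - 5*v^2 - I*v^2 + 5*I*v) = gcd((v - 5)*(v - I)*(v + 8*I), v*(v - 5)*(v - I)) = v^2 + v*(-5 - I) + 5*I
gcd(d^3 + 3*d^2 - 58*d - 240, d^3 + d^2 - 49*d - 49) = 1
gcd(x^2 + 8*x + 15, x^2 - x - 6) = 1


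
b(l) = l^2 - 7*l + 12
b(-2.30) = 33.39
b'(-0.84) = -8.68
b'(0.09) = -6.82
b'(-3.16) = -13.32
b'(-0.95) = -8.90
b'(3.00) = -1.00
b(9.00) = 30.00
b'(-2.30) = -11.60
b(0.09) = 11.38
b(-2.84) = 39.95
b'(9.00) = 11.00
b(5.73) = 4.72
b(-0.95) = 19.55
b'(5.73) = 4.46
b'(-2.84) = -12.68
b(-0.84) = 18.59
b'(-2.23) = -11.46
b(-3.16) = 44.11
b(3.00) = 0.00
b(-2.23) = 32.58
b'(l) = 2*l - 7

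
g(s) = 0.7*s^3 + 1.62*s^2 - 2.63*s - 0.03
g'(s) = 2.1*s^2 + 3.24*s - 2.63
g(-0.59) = 1.94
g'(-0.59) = -3.81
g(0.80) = -0.74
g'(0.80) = 1.31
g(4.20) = 69.36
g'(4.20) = 48.02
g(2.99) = 25.30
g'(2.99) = 25.83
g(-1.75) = 5.78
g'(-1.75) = -1.87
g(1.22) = 0.44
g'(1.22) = 4.45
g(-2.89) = 4.20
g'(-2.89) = 5.55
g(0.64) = -0.87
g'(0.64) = 0.30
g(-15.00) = -1958.58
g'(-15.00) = 421.27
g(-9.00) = -355.44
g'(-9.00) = 138.31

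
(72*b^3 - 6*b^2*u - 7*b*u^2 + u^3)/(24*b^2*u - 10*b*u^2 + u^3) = (3*b + u)/u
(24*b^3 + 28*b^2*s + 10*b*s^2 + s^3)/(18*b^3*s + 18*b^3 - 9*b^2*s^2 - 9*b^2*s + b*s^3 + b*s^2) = (24*b^3 + 28*b^2*s + 10*b*s^2 + s^3)/(b*(18*b^2*s + 18*b^2 - 9*b*s^2 - 9*b*s + s^3 + s^2))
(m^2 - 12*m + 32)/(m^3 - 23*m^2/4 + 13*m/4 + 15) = 4*(m - 8)/(4*m^2 - 7*m - 15)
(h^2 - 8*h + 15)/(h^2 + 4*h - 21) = (h - 5)/(h + 7)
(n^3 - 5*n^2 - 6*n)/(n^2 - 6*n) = n + 1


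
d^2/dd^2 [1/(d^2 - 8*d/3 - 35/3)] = 6*(9*d^2 - 24*d - 4*(3*d - 4)^2 - 105)/(-3*d^2 + 8*d + 35)^3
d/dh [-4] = 0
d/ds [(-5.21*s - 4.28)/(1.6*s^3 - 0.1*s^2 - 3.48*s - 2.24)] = (16.672*s^3 + 20.023*s^2 - 0.856000000000002*s - 3.224)/(2.56*s^6 - 0.32*s^5 - 11.126*s^4 - 6.472*s^3 + 12.5584*s^2 + 15.5904*s + 5.0176)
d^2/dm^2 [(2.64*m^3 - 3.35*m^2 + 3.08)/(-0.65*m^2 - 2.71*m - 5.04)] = (-1.77635683940025e-15*m^5 + 7.105427357601e-15*m^4 - 33.281618*m^3 - 290.004456*m^2 - 434.913864*m + 145.131224)/(0.274625*m^6 + 3.434925*m^5 + 20.709195*m^4 + 73.170271*m^3 + 160.575912*m^2 + 206.515008*m + 128.024064)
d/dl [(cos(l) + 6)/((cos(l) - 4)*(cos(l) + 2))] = (cos(l)^2 + 12*cos(l) - 4)*sin(l)/((cos(l) - 4)^2*(cos(l) + 2)^2)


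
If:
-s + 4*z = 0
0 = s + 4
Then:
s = -4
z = -1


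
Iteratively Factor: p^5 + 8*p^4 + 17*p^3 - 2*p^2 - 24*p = (p + 3)*(p^4 + 5*p^3 + 2*p^2 - 8*p) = (p - 1)*(p + 3)*(p^3 + 6*p^2 + 8*p) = p*(p - 1)*(p + 3)*(p^2 + 6*p + 8) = p*(p - 1)*(p + 2)*(p + 3)*(p + 4)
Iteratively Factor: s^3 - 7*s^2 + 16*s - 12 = (s - 3)*(s^2 - 4*s + 4) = (s - 3)*(s - 2)*(s - 2)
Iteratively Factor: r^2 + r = (r + 1)*(r)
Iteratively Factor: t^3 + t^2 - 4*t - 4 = (t + 1)*(t^2 - 4) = (t - 2)*(t + 1)*(t + 2)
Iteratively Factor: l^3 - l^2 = (l - 1)*(l^2) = l*(l - 1)*(l)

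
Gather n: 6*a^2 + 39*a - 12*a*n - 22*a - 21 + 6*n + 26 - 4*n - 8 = 6*a^2 + 17*a + n*(2 - 12*a) - 3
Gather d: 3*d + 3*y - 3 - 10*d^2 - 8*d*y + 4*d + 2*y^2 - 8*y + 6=-10*d^2 + d*(7 - 8*y) + 2*y^2 - 5*y + 3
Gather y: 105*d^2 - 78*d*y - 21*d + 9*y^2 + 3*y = 105*d^2 - 21*d + 9*y^2 + y*(3 - 78*d)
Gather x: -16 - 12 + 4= -24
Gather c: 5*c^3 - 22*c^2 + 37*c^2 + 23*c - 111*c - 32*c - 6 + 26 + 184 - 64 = 5*c^3 + 15*c^2 - 120*c + 140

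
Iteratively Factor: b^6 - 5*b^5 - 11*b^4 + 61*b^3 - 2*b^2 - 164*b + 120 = (b - 5)*(b^5 - 11*b^3 + 6*b^2 + 28*b - 24) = (b - 5)*(b - 2)*(b^4 + 2*b^3 - 7*b^2 - 8*b + 12) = (b - 5)*(b - 2)*(b + 3)*(b^3 - b^2 - 4*b + 4) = (b - 5)*(b - 2)*(b - 1)*(b + 3)*(b^2 - 4) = (b - 5)*(b - 2)^2*(b - 1)*(b + 3)*(b + 2)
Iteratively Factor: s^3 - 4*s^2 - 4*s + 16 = (s + 2)*(s^2 - 6*s + 8) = (s - 4)*(s + 2)*(s - 2)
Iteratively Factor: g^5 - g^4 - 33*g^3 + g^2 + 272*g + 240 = (g + 1)*(g^4 - 2*g^3 - 31*g^2 + 32*g + 240) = (g - 5)*(g + 1)*(g^3 + 3*g^2 - 16*g - 48) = (g - 5)*(g + 1)*(g + 3)*(g^2 - 16) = (g - 5)*(g - 4)*(g + 1)*(g + 3)*(g + 4)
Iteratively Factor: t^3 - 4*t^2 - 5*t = (t - 5)*(t^2 + t) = t*(t - 5)*(t + 1)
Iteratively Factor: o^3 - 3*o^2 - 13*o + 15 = (o + 3)*(o^2 - 6*o + 5) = (o - 5)*(o + 3)*(o - 1)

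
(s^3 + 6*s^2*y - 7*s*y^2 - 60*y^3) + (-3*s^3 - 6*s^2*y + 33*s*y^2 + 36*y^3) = -2*s^3 + 26*s*y^2 - 24*y^3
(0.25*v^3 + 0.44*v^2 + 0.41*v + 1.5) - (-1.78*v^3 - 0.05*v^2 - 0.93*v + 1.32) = 2.03*v^3 + 0.49*v^2 + 1.34*v + 0.18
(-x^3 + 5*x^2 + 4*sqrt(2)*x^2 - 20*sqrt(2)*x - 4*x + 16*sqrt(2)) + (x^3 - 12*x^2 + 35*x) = -7*x^2 + 4*sqrt(2)*x^2 - 20*sqrt(2)*x + 31*x + 16*sqrt(2)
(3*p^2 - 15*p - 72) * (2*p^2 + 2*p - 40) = 6*p^4 - 24*p^3 - 294*p^2 + 456*p + 2880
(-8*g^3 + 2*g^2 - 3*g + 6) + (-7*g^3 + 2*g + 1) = -15*g^3 + 2*g^2 - g + 7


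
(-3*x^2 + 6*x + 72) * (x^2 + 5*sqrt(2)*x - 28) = -3*x^4 - 15*sqrt(2)*x^3 + 6*x^3 + 30*sqrt(2)*x^2 + 156*x^2 - 168*x + 360*sqrt(2)*x - 2016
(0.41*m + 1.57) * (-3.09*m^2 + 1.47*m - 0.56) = -1.2669*m^3 - 4.2486*m^2 + 2.0783*m - 0.8792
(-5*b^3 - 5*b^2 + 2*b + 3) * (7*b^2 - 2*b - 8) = -35*b^5 - 25*b^4 + 64*b^3 + 57*b^2 - 22*b - 24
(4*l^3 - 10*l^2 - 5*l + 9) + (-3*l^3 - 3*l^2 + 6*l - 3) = l^3 - 13*l^2 + l + 6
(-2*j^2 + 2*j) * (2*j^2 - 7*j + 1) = -4*j^4 + 18*j^3 - 16*j^2 + 2*j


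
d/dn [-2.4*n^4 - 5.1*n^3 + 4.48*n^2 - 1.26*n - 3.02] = -9.6*n^3 - 15.3*n^2 + 8.96*n - 1.26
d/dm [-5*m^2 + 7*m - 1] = 7 - 10*m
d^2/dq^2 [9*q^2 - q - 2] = 18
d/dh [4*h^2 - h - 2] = 8*h - 1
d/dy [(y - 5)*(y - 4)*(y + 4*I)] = 3*y^2 + y*(-18 + 8*I) + 20 - 36*I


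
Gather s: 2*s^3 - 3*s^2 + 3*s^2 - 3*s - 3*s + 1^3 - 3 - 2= 2*s^3 - 6*s - 4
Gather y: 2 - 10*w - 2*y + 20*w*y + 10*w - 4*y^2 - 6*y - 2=-4*y^2 + y*(20*w - 8)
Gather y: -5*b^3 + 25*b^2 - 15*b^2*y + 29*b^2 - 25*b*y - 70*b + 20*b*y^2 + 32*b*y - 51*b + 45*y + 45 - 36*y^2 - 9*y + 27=-5*b^3 + 54*b^2 - 121*b + y^2*(20*b - 36) + y*(-15*b^2 + 7*b + 36) + 72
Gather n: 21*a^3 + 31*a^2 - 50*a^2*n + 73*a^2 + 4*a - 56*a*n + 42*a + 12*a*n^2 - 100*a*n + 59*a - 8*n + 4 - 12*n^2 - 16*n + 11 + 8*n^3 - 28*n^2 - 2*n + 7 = 21*a^3 + 104*a^2 + 105*a + 8*n^3 + n^2*(12*a - 40) + n*(-50*a^2 - 156*a - 26) + 22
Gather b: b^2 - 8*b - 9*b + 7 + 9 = b^2 - 17*b + 16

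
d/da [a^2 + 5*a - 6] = 2*a + 5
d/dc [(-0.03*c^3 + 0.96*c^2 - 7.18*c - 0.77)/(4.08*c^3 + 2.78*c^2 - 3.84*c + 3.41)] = (-4.0002*c^4 + 58.8192*c^3 + 25.3919*c^2 + 10.8284*c - 27.4406)/(16.6464*c^6 + 22.6848*c^5 - 23.606*c^4 + 6.4752*c^3 + 33.7052*c^2 - 26.1888*c + 11.6281)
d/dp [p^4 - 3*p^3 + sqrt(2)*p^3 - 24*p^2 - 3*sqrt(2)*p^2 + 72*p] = 4*p^3 - 9*p^2 + 3*sqrt(2)*p^2 - 48*p - 6*sqrt(2)*p + 72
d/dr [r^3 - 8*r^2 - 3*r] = 3*r^2 - 16*r - 3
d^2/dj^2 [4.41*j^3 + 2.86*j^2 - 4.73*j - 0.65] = 26.46*j + 5.72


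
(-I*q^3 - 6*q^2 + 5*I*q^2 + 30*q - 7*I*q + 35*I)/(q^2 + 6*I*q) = (-I*q^3 + q^2*(-6 + 5*I) + q*(30 - 7*I) + 35*I)/(q*(q + 6*I))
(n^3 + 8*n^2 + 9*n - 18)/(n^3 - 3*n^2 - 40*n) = (-n^3 - 8*n^2 - 9*n + 18)/(n*(-n^2 + 3*n + 40))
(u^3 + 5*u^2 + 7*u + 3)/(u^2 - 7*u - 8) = (u^2 + 4*u + 3)/(u - 8)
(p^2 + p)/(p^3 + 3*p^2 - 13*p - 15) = p/(p^2 + 2*p - 15)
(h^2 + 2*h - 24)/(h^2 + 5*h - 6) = (h - 4)/(h - 1)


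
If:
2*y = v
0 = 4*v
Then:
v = 0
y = 0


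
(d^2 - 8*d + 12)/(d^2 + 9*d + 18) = (d^2 - 8*d + 12)/(d^2 + 9*d + 18)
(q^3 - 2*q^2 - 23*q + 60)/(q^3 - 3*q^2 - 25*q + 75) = (q - 4)/(q - 5)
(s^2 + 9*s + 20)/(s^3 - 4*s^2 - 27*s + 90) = (s + 4)/(s^2 - 9*s + 18)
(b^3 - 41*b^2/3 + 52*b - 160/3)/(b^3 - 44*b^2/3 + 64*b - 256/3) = (3*b - 5)/(3*b - 8)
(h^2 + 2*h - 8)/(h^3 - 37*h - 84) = (h - 2)/(h^2 - 4*h - 21)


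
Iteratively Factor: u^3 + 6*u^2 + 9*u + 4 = (u + 1)*(u^2 + 5*u + 4) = (u + 1)^2*(u + 4)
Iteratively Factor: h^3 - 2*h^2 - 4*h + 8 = (h - 2)*(h^2 - 4) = (h - 2)^2*(h + 2)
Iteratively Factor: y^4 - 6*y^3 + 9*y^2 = (y)*(y^3 - 6*y^2 + 9*y) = y^2*(y^2 - 6*y + 9) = y^2*(y - 3)*(y - 3)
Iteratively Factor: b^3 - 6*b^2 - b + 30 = (b + 2)*(b^2 - 8*b + 15) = (b - 5)*(b + 2)*(b - 3)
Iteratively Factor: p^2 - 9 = (p + 3)*(p - 3)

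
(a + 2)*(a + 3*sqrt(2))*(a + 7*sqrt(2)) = a^3 + 2*a^2 + 10*sqrt(2)*a^2 + 20*sqrt(2)*a + 42*a + 84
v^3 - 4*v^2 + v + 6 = (v - 3)*(v - 2)*(v + 1)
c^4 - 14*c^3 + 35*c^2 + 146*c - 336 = (c - 8)*(c - 7)*(c - 2)*(c + 3)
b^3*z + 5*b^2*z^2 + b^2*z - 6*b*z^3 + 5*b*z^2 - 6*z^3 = (b - z)*(b + 6*z)*(b*z + z)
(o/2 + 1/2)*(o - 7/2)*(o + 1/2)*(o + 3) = o^4/2 + o^3/2 - 43*o^2/8 - 8*o - 21/8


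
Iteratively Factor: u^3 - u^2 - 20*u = (u - 5)*(u^2 + 4*u) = u*(u - 5)*(u + 4)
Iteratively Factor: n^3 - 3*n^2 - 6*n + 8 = (n - 1)*(n^2 - 2*n - 8) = (n - 4)*(n - 1)*(n + 2)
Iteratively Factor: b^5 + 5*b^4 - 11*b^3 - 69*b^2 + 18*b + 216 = (b - 2)*(b^4 + 7*b^3 + 3*b^2 - 63*b - 108) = (b - 3)*(b - 2)*(b^3 + 10*b^2 + 33*b + 36) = (b - 3)*(b - 2)*(b + 3)*(b^2 + 7*b + 12) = (b - 3)*(b - 2)*(b + 3)*(b + 4)*(b + 3)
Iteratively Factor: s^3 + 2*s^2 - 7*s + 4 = (s - 1)*(s^2 + 3*s - 4) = (s - 1)*(s + 4)*(s - 1)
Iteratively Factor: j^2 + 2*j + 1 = (j + 1)*(j + 1)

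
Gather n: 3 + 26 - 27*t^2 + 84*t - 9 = -27*t^2 + 84*t + 20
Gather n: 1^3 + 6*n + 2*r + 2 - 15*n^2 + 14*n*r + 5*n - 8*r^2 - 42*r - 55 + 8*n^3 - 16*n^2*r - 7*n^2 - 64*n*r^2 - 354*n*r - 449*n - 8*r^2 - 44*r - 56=8*n^3 + n^2*(-16*r - 22) + n*(-64*r^2 - 340*r - 438) - 16*r^2 - 84*r - 108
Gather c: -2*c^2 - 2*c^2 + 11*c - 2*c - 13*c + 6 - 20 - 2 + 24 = -4*c^2 - 4*c + 8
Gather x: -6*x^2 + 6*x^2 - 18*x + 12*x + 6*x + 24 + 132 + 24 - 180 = 0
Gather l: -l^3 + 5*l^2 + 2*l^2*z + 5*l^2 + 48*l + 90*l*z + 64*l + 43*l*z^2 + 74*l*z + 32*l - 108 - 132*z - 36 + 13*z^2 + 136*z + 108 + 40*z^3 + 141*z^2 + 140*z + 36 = -l^3 + l^2*(2*z + 10) + l*(43*z^2 + 164*z + 144) + 40*z^3 + 154*z^2 + 144*z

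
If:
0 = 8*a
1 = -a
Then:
No Solution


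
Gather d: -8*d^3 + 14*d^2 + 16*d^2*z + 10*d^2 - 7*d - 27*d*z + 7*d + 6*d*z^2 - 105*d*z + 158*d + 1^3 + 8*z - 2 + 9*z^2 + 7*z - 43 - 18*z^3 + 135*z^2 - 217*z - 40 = -8*d^3 + d^2*(16*z + 24) + d*(6*z^2 - 132*z + 158) - 18*z^3 + 144*z^2 - 202*z - 84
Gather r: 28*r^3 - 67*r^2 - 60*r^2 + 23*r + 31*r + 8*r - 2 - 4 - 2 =28*r^3 - 127*r^2 + 62*r - 8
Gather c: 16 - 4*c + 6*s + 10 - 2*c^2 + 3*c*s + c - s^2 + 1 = -2*c^2 + c*(3*s - 3) - s^2 + 6*s + 27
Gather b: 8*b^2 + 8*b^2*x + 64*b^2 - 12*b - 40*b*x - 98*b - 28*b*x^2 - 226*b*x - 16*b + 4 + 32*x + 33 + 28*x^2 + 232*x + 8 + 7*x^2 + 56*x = b^2*(8*x + 72) + b*(-28*x^2 - 266*x - 126) + 35*x^2 + 320*x + 45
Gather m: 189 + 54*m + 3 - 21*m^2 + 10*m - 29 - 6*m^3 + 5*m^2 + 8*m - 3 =-6*m^3 - 16*m^2 + 72*m + 160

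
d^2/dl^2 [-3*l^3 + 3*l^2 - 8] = 6 - 18*l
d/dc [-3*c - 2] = -3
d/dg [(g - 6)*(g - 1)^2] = (g - 1)*(3*g - 13)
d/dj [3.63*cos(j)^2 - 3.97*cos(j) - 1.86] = (3.97 - 7.26*cos(j))*sin(j)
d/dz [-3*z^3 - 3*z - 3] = -9*z^2 - 3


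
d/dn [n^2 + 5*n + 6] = 2*n + 5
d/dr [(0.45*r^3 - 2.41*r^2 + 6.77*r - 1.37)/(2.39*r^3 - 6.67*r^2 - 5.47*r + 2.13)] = (4.44089209850063e-16*r^5 + 2.7584*r^4 - 37.2836*r^3 + 71.037*r^2 - 28.5424*r + 6.9262)/(5.7121*r^6 - 31.8826*r^5 + 18.3423*r^4 + 83.1512*r^3 + 1.5067*r^2 - 23.3022*r + 4.5369)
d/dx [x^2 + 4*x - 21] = 2*x + 4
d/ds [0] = 0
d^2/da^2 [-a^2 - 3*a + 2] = -2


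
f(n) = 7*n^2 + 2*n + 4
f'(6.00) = 86.00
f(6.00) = 268.00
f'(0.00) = 2.00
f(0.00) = 4.00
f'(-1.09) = -13.26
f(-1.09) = 10.14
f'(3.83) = 55.62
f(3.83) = 114.34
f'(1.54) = 23.56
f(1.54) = 23.68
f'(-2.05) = -26.70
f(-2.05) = 29.32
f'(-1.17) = -14.38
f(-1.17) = 11.24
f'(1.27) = 19.78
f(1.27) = 17.83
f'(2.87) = 42.18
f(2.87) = 67.40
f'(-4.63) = -62.82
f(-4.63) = 144.80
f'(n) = 14*n + 2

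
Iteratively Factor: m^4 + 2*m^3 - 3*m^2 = (m)*(m^3 + 2*m^2 - 3*m) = m*(m - 1)*(m^2 + 3*m) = m^2*(m - 1)*(m + 3)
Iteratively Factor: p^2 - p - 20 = (p - 5)*(p + 4)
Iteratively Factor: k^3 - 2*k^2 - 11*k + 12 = (k - 4)*(k^2 + 2*k - 3) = (k - 4)*(k - 1)*(k + 3)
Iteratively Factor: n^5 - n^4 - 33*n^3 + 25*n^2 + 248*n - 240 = (n + 4)*(n^4 - 5*n^3 - 13*n^2 + 77*n - 60) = (n - 3)*(n + 4)*(n^3 - 2*n^2 - 19*n + 20) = (n - 5)*(n - 3)*(n + 4)*(n^2 + 3*n - 4) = (n - 5)*(n - 3)*(n + 4)^2*(n - 1)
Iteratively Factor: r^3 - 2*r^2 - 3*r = (r + 1)*(r^2 - 3*r) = (r - 3)*(r + 1)*(r)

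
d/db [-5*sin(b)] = -5*cos(b)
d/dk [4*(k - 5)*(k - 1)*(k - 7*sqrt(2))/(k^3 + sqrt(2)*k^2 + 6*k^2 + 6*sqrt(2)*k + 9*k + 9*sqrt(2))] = 16*(2*sqrt(2)*k^3 + 3*k^3 - 24*sqrt(2)*k^2 - 7*k^2 - 42*k + 16*sqrt(2)*k + 30*sqrt(2) + 98)/(k^5 + 2*sqrt(2)*k^4 + 9*k^4 + 18*sqrt(2)*k^3 + 29*k^3 + 45*k^2 + 54*sqrt(2)*k^2 + 54*k + 54*sqrt(2)*k + 54)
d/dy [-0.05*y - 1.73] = -0.0500000000000000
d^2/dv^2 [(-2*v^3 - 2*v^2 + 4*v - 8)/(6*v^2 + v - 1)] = 4*(71*v^3 - 447*v^2 - 39*v - 27)/(216*v^6 + 108*v^5 - 90*v^4 - 35*v^3 + 15*v^2 + 3*v - 1)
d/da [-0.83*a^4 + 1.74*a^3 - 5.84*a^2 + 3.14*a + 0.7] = -3.32*a^3 + 5.22*a^2 - 11.68*a + 3.14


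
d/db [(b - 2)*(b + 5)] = 2*b + 3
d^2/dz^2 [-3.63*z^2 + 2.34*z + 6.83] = -7.26000000000000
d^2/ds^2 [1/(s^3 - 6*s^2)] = 6*((2 - s)*(s - 6) + 3*(s - 4)^2)/(s^4*(s - 6)^3)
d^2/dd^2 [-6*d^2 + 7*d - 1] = -12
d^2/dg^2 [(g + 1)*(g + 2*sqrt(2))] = 2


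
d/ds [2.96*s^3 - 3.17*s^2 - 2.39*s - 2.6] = 8.88*s^2 - 6.34*s - 2.39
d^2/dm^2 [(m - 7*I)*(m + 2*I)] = 2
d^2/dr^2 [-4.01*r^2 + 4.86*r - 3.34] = -8.02000000000000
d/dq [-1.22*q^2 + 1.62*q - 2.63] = 1.62 - 2.44*q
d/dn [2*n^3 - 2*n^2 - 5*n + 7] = 6*n^2 - 4*n - 5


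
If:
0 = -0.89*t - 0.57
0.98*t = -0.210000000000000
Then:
No Solution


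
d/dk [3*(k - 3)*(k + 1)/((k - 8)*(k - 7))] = 3*(-13*k^2 + 118*k - 157)/(k^4 - 30*k^3 + 337*k^2 - 1680*k + 3136)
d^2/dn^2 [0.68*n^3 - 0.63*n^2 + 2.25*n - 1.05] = 4.08*n - 1.26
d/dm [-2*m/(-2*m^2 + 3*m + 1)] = 2*(-2*m^2 - 1)/(4*m^4 - 12*m^3 + 5*m^2 + 6*m + 1)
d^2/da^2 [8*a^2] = 16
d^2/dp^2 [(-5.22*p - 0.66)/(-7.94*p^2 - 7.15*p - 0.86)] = ((5.22*p + 0.66)*(15.88*p + 7.15)*(31.76*p + 14.3) - (248.6808*p + 85.1268)*(7.94*p^2 + 7.15*p + 0.86))/(7.94*p^2 + 7.15*p + 0.86)^3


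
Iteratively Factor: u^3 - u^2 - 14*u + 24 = (u - 3)*(u^2 + 2*u - 8) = (u - 3)*(u - 2)*(u + 4)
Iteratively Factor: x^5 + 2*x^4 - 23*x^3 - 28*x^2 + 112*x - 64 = (x - 4)*(x^4 + 6*x^3 + x^2 - 24*x + 16) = (x - 4)*(x - 1)*(x^3 + 7*x^2 + 8*x - 16) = (x - 4)*(x - 1)^2*(x^2 + 8*x + 16) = (x - 4)*(x - 1)^2*(x + 4)*(x + 4)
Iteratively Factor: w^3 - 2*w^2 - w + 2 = (w - 1)*(w^2 - w - 2) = (w - 1)*(w + 1)*(w - 2)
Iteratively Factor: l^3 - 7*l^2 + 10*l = (l)*(l^2 - 7*l + 10) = l*(l - 5)*(l - 2)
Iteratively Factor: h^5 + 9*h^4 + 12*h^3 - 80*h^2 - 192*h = (h + 4)*(h^4 + 5*h^3 - 8*h^2 - 48*h) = (h + 4)^2*(h^3 + h^2 - 12*h) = (h - 3)*(h + 4)^2*(h^2 + 4*h) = (h - 3)*(h + 4)^3*(h)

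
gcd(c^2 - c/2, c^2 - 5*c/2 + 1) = c - 1/2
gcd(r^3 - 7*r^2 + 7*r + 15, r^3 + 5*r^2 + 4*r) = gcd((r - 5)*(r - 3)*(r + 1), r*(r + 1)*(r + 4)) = r + 1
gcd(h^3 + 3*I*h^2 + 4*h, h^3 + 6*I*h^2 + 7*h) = h^2 - I*h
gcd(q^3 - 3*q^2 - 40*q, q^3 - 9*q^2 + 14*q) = q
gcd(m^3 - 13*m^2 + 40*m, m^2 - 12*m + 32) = m - 8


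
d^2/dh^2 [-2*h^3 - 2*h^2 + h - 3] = -12*h - 4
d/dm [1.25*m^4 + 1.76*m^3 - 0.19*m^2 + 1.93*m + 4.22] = 5.0*m^3 + 5.28*m^2 - 0.38*m + 1.93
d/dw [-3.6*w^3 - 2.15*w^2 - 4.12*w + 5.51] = -10.8*w^2 - 4.3*w - 4.12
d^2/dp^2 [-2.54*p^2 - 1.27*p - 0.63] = -5.08000000000000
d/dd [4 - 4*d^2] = -8*d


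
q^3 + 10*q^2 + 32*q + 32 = (q + 2)*(q + 4)^2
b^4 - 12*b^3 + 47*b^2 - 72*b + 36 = (b - 6)*(b - 3)*(b - 2)*(b - 1)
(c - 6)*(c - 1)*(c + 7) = c^3 - 43*c + 42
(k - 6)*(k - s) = k^2 - k*s - 6*k + 6*s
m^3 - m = m*(m - 1)*(m + 1)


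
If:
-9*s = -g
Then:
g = 9*s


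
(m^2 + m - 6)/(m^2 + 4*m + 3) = (m - 2)/(m + 1)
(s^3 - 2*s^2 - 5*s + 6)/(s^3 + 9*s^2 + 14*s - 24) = (s^2 - s - 6)/(s^2 + 10*s + 24)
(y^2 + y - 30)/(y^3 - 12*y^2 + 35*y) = (y + 6)/(y*(y - 7))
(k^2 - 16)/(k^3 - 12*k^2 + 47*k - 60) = (k + 4)/(k^2 - 8*k + 15)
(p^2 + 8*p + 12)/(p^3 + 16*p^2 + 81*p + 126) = (p + 2)/(p^2 + 10*p + 21)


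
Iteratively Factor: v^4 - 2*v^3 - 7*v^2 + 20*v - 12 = (v - 2)*(v^3 - 7*v + 6) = (v - 2)*(v - 1)*(v^2 + v - 6) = (v - 2)*(v - 1)*(v + 3)*(v - 2)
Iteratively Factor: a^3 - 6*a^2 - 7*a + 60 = (a - 5)*(a^2 - a - 12) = (a - 5)*(a + 3)*(a - 4)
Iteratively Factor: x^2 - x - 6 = (x - 3)*(x + 2)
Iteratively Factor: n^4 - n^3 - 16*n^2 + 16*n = (n)*(n^3 - n^2 - 16*n + 16) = n*(n - 1)*(n^2 - 16) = n*(n - 1)*(n + 4)*(n - 4)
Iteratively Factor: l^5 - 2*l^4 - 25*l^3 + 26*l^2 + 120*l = (l - 5)*(l^4 + 3*l^3 - 10*l^2 - 24*l) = (l - 5)*(l + 4)*(l^3 - l^2 - 6*l) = (l - 5)*(l - 3)*(l + 4)*(l^2 + 2*l) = (l - 5)*(l - 3)*(l + 2)*(l + 4)*(l)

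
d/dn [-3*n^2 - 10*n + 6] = -6*n - 10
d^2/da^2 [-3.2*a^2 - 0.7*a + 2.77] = -6.40000000000000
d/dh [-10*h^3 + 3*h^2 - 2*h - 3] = -30*h^2 + 6*h - 2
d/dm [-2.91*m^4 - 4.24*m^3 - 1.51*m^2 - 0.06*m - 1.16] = -11.64*m^3 - 12.72*m^2 - 3.02*m - 0.06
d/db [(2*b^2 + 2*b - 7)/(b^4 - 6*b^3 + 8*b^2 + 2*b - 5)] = 2*(-2*b^5 + 3*b^4 + 26*b^3 - 69*b^2 + 46*b + 2)/(b^8 - 12*b^7 + 52*b^6 - 92*b^5 + 30*b^4 + 92*b^3 - 76*b^2 - 20*b + 25)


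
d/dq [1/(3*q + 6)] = -1/(3*(q + 2)^2)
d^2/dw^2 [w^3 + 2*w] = 6*w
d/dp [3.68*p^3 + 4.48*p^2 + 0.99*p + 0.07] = 11.04*p^2 + 8.96*p + 0.99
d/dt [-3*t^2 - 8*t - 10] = -6*t - 8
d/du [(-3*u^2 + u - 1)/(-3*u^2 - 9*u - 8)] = (30*u^2 + 42*u - 17)/(9*u^4 + 54*u^3 + 129*u^2 + 144*u + 64)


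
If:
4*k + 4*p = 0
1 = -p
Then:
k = 1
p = -1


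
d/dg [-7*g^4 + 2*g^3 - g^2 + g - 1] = -28*g^3 + 6*g^2 - 2*g + 1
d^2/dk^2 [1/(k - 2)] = 2/(k - 2)^3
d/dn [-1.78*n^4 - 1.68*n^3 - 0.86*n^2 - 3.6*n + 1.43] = -7.12*n^3 - 5.04*n^2 - 1.72*n - 3.6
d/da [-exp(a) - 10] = -exp(a)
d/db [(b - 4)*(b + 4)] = 2*b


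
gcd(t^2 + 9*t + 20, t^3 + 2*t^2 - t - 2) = 1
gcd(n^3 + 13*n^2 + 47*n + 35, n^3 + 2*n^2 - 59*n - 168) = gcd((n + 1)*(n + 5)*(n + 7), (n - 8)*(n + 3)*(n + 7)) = n + 7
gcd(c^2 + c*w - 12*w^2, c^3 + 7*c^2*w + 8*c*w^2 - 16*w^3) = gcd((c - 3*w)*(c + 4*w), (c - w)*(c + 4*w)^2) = c + 4*w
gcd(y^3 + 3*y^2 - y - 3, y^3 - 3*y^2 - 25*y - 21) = y^2 + 4*y + 3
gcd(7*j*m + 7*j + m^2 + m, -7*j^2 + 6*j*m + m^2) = 7*j + m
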